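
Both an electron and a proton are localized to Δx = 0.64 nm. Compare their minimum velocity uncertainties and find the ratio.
The electron has the larger minimum velocity uncertainty, by a ratio of 1836.2.

For both particles, Δp_min = ℏ/(2Δx) = 8.239e-26 kg·m/s (same for both).

The velocity uncertainty is Δv = Δp/m:
- electron: Δv = 8.239e-26 / 9.109e-31 = 9.044e+04 m/s = 90.443 km/s
- proton: Δv = 8.239e-26 / 1.673e-27 = 4.926e+01 m/s = 49.257 m/s

Ratio: 9.044e+04 / 4.926e+01 = 1836.2

The lighter particle has larger velocity uncertainty because Δv ∝ 1/m.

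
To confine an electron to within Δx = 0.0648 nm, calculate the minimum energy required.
2.268 eV

Localizing a particle requires giving it sufficient momentum uncertainty:

1. From uncertainty principle: Δp ≥ ℏ/(2Δx)
   Δp_min = (1.055e-34 J·s) / (2 × 6.480e-11 m)
   Δp_min = 8.137e-25 kg·m/s

2. This momentum uncertainty corresponds to kinetic energy:
   KE ≈ (Δp)²/(2m) = (8.137e-25)²/(2 × 9.109e-31 kg)
   KE = 3.634e-19 J = 2.268 eV

Tighter localization requires more energy.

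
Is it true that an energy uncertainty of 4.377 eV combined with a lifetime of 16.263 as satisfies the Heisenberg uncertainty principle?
No, it violates the uncertainty relation.

Calculate the product ΔEΔt:
ΔE = 4.377 eV = 7.013e-19 J
ΔEΔt = (7.013e-19 J) × (1.626e-17 s)
ΔEΔt = 1.140e-35 J·s

Compare to the minimum allowed value ℏ/2:
ℏ/2 = 5.273e-35 J·s

Since ΔEΔt = 1.140e-35 J·s < 5.273e-35 J·s = ℏ/2,
this violates the uncertainty relation.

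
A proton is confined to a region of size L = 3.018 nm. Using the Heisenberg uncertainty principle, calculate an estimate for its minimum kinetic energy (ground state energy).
569.529 neV

Using the uncertainty principle to estimate ground state energy:

1. The position uncertainty is approximately the confinement size:
   Δx ≈ L = 3.018e-09 m

2. From ΔxΔp ≥ ℏ/2, the minimum momentum uncertainty is:
   Δp ≈ ℏ/(2L) = 1.747e-26 kg·m/s

3. The kinetic energy is approximately:
   KE ≈ (Δp)²/(2m) = (1.747e-26)²/(2 × 1.673e-27 kg)
   KE ≈ 9.125e-26 J = 569.529 neV

This is an order-of-magnitude estimate of the ground state energy.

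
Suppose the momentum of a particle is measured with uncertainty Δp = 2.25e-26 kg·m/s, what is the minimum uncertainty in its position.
2.343 nm

Using the Heisenberg uncertainty principle:
ΔxΔp ≥ ℏ/2

The minimum uncertainty in position is:
Δx_min = ℏ/(2Δp)
Δx_min = (1.055e-34 J·s) / (2 × 2.250e-26 kg·m/s)
Δx_min = 2.343e-09 m = 2.343 nm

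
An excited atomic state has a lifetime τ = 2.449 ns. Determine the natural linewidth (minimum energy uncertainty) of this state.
134.384 neV

Using the energy-time uncertainty principle:
ΔEΔt ≥ ℏ/2

The lifetime τ represents the time uncertainty Δt.
The natural linewidth (minimum energy uncertainty) is:

ΔE = ℏ/(2τ)
ΔE = (1.055e-34 J·s) / (2 × 2.449e-09 s)
ΔE = 2.153e-26 J = 134.384 neV

This natural linewidth limits the precision of spectroscopic measurements.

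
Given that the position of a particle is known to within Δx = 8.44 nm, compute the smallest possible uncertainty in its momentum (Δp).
6.247 × 10^-27 kg·m/s

Using the Heisenberg uncertainty principle:
ΔxΔp ≥ ℏ/2

The minimum uncertainty in momentum is:
Δp_min = ℏ/(2Δx)
Δp_min = (1.055e-34 J·s) / (2 × 8.440e-09 m)
Δp_min = 6.247e-27 kg·m/s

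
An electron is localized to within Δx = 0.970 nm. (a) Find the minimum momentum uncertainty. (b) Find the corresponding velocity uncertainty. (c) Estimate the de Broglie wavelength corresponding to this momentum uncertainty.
(a) Δp_min = 5.436 × 10^-26 kg·m/s
(b) Δv_min = 59.674 km/s
(c) λ_dB = 12.189 nm

Step-by-step:

(a) From the uncertainty principle:
Δp_min = ℏ/(2Δx) = (1.055e-34 J·s)/(2 × 9.700e-10 m) = 5.436e-26 kg·m/s

(b) The velocity uncertainty:
Δv = Δp/m = (5.436e-26 kg·m/s)/(9.109e-31 kg) = 5.967e+04 m/s = 59.674 km/s

(c) The de Broglie wavelength for this momentum:
λ = h/p = (6.626e-34 J·s)/(5.436e-26 kg·m/s) = 1.219e-08 m = 12.189 nm

Note: The de Broglie wavelength is comparable to the localization size, as expected from wave-particle duality.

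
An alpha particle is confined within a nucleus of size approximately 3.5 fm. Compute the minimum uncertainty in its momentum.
1.507 × 10^-20 kg·m/s

Using the Heisenberg uncertainty principle:
ΔxΔp ≥ ℏ/2

With Δx ≈ L = 3.500e-15 m (the confinement size):
Δp_min = ℏ/(2Δx)
Δp_min = (1.055e-34 J·s) / (2 × 3.500e-15 m)
Δp_min = 1.507e-20 kg·m/s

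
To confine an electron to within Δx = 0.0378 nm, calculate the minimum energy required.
6.666 eV

Localizing a particle requires giving it sufficient momentum uncertainty:

1. From uncertainty principle: Δp ≥ ℏ/(2Δx)
   Δp_min = (1.055e-34 J·s) / (2 × 3.780e-11 m)
   Δp_min = 1.395e-24 kg·m/s

2. This momentum uncertainty corresponds to kinetic energy:
   KE ≈ (Δp)²/(2m) = (1.395e-24)²/(2 × 9.109e-31 kg)
   KE = 1.068e-18 J = 6.666 eV

Tighter localization requires more energy.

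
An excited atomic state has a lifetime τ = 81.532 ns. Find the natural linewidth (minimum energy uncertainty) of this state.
4.037 neV

Using the energy-time uncertainty principle:
ΔEΔt ≥ ℏ/2

The lifetime τ represents the time uncertainty Δt.
The natural linewidth (minimum energy uncertainty) is:

ΔE = ℏ/(2τ)
ΔE = (1.055e-34 J·s) / (2 × 8.153e-08 s)
ΔE = 6.467e-28 J = 4.037 neV

This natural linewidth limits the precision of spectroscopic measurements.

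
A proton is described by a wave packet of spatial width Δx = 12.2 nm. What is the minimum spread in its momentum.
4.322 × 10^-27 kg·m/s

For a wave packet, the spatial width Δx and momentum spread Δp are related by the uncertainty principle:
ΔxΔp ≥ ℏ/2

The minimum momentum spread is:
Δp_min = ℏ/(2Δx)
Δp_min = (1.055e-34 J·s) / (2 × 1.220e-08 m)
Δp_min = 4.322e-27 kg·m/s

A wave packet cannot have both a well-defined position and well-defined momentum.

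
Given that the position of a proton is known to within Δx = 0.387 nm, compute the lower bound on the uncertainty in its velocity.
81.459 m/s

Using the Heisenberg uncertainty principle and Δp = mΔv:
ΔxΔp ≥ ℏ/2
Δx(mΔv) ≥ ℏ/2

The minimum uncertainty in velocity is:
Δv_min = ℏ/(2mΔx)
Δv_min = (1.055e-34 J·s) / (2 × 1.673e-27 kg × 3.870e-10 m)
Δv_min = 8.146e+01 m/s = 81.459 m/s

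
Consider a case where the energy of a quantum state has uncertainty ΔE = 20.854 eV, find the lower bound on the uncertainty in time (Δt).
15.781 as

Using the energy-time uncertainty principle:
ΔEΔt ≥ ℏ/2

The minimum uncertainty in time is:
Δt_min = ℏ/(2ΔE)
Δt_min = (1.055e-34 J·s) / (2 × 3.341e-18 J)
Δt_min = 1.578e-17 s = 15.781 as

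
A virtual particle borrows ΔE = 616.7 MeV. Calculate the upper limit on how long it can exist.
5.337 × 10^-25 s

Using the energy-time uncertainty principle:
ΔEΔt ≥ ℏ/2

For a virtual particle borrowing energy ΔE, the maximum lifetime is:
Δt_max = ℏ/(2ΔE)

Converting energy:
ΔE = 616.7 MeV = 9.881e-11 J

Δt_max = (1.055e-34 J·s) / (2 × 9.881e-11 J)
Δt_max = 5.337e-25 s = 5.337 × 10^-25 s

Virtual particles with higher borrowed energy exist for shorter times.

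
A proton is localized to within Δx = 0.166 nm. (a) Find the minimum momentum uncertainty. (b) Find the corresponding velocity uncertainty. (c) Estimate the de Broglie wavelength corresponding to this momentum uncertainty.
(a) Δp_min = 3.176 × 10^-25 kg·m/s
(b) Δv_min = 189.907 m/s
(c) λ_dB = 2.086 nm

Step-by-step:

(a) From the uncertainty principle:
Δp_min = ℏ/(2Δx) = (1.055e-34 J·s)/(2 × 1.660e-10 m) = 3.176e-25 kg·m/s

(b) The velocity uncertainty:
Δv = Δp/m = (3.176e-25 kg·m/s)/(1.673e-27 kg) = 1.899e+02 m/s = 189.907 m/s

(c) The de Broglie wavelength for this momentum:
λ = h/p = (6.626e-34 J·s)/(3.176e-25 kg·m/s) = 2.086e-09 m = 2.086 nm

Note: The de Broglie wavelength is comparable to the localization size, as expected from wave-particle duality.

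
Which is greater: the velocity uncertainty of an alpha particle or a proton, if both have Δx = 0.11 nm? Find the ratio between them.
The proton has the larger minimum velocity uncertainty, by a ratio of 4.0.

For both particles, Δp_min = ℏ/(2Δx) = 4.794e-25 kg·m/s (same for both).

The velocity uncertainty is Δv = Δp/m:
- alpha particle: Δv = 4.794e-25 / 6.645e-27 = 7.214e+01 m/s = 72.141 m/s
- proton: Δv = 4.794e-25 / 1.673e-27 = 2.866e+02 m/s = 286.586 m/s

Ratio: 2.866e+02 / 7.214e+01 = 4.0

The lighter particle has larger velocity uncertainty because Δv ∝ 1/m.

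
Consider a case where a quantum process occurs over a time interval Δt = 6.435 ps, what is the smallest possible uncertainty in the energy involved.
51.143 μeV

Using the energy-time uncertainty principle:
ΔEΔt ≥ ℏ/2

The minimum uncertainty in energy is:
ΔE_min = ℏ/(2Δt)
ΔE_min = (1.055e-34 J·s) / (2 × 6.435e-12 s)
ΔE_min = 8.194e-24 J = 51.143 μeV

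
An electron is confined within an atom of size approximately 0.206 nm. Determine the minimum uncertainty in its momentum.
2.560 × 10^-25 kg·m/s

Using the Heisenberg uncertainty principle:
ΔxΔp ≥ ℏ/2

With Δx ≈ L = 2.060e-10 m (the confinement size):
Δp_min = ℏ/(2Δx)
Δp_min = (1.055e-34 J·s) / (2 × 2.060e-10 m)
Δp_min = 2.560e-25 kg·m/s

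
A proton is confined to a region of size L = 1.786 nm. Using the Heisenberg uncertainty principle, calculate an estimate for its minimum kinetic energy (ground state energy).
1.626 μeV

Using the uncertainty principle to estimate ground state energy:

1. The position uncertainty is approximately the confinement size:
   Δx ≈ L = 1.786e-09 m

2. From ΔxΔp ≥ ℏ/2, the minimum momentum uncertainty is:
   Δp ≈ ℏ/(2L) = 2.952e-26 kg·m/s

3. The kinetic energy is approximately:
   KE ≈ (Δp)²/(2m) = (2.952e-26)²/(2 × 1.673e-27 kg)
   KE ≈ 2.606e-25 J = 1.626 μeV

This is an order-of-magnitude estimate of the ground state energy.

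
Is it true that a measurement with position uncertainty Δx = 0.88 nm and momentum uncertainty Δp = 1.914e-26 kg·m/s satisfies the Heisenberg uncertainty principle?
No, it violates the uncertainty principle (impossible measurement).

Calculate the product ΔxΔp:
ΔxΔp = (8.800e-10 m) × (1.914e-26 kg·m/s)
ΔxΔp = 1.684e-35 J·s

Compare to the minimum allowed value ℏ/2:
ℏ/2 = 5.273e-35 J·s

Since ΔxΔp = 1.684e-35 J·s < 5.273e-35 J·s = ℏ/2,
the measurement violates the uncertainty principle.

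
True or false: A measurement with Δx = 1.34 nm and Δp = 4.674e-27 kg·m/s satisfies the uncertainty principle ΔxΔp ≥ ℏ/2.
No, it violates the uncertainty principle (impossible measurement).

Calculate the product ΔxΔp:
ΔxΔp = (1.340e-09 m) × (4.674e-27 kg·m/s)
ΔxΔp = 6.263e-36 J·s

Compare to the minimum allowed value ℏ/2:
ℏ/2 = 5.273e-35 J·s

Since ΔxΔp = 6.263e-36 J·s < 5.273e-35 J·s = ℏ/2,
the measurement violates the uncertainty principle.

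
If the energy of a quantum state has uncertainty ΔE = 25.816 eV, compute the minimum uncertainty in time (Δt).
12.748 as

Using the energy-time uncertainty principle:
ΔEΔt ≥ ℏ/2

The minimum uncertainty in time is:
Δt_min = ℏ/(2ΔE)
Δt_min = (1.055e-34 J·s) / (2 × 4.136e-18 J)
Δt_min = 1.275e-17 s = 12.748 as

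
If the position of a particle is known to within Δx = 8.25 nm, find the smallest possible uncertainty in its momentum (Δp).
6.391 × 10^-27 kg·m/s

Using the Heisenberg uncertainty principle:
ΔxΔp ≥ ℏ/2

The minimum uncertainty in momentum is:
Δp_min = ℏ/(2Δx)
Δp_min = (1.055e-34 J·s) / (2 × 8.250e-09 m)
Δp_min = 6.391e-27 kg·m/s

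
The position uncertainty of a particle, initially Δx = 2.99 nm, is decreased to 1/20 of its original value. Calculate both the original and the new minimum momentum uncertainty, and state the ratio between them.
Original Δp_min = 1.763 × 10^-26 kg·m/s; new Δp'_min = 3.527 × 10^-25 kg·m/s; ratio Δp'_min/Δp_min = 20.

From the uncertainty principle ΔxΔp ≥ ℏ/2, the minimum momentum uncertainty is Δp_min = ℏ/(2Δx).

Original (Δx = 2.99 nm = 2.990e-09 m):
Δp_min = (1.055e-34 J·s)/(2 × 2.990e-09 m) = 1.763e-26 kg·m/s

When Δx → (1/20)Δx:
Δp'_min = ℏ/(2 × (1/20)Δx) = 20 × ℏ/(2Δx) = 20 × Δp_min
Δp'_min = 20 × 1.763e-26 kg·m/s = 3.527e-25 kg·m/s

Since Δp_min ∝ 1/Δx, when Δx is decreased to 1/20 of its original value, Δp_min increases to 20 times its original value.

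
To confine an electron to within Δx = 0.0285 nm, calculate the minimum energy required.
11.727 eV

Localizing a particle requires giving it sufficient momentum uncertainty:

1. From uncertainty principle: Δp ≥ ℏ/(2Δx)
   Δp_min = (1.055e-34 J·s) / (2 × 2.850e-11 m)
   Δp_min = 1.850e-24 kg·m/s

2. This momentum uncertainty corresponds to kinetic energy:
   KE ≈ (Δp)²/(2m) = (1.850e-24)²/(2 × 9.109e-31 kg)
   KE = 1.879e-18 J = 11.727 eV

Tighter localization requires more energy.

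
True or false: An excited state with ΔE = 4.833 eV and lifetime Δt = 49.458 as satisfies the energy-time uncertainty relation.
No, it violates the uncertainty relation.

Calculate the product ΔEΔt:
ΔE = 4.833 eV = 7.743e-19 J
ΔEΔt = (7.743e-19 J) × (4.946e-17 s)
ΔEΔt = 3.830e-35 J·s

Compare to the minimum allowed value ℏ/2:
ℏ/2 = 5.273e-35 J·s

Since ΔEΔt = 3.830e-35 J·s < 5.273e-35 J·s = ℏ/2,
this violates the uncertainty relation.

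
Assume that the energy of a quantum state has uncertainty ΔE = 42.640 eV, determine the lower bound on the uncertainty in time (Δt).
7.718 as

Using the energy-time uncertainty principle:
ΔEΔt ≥ ℏ/2

The minimum uncertainty in time is:
Δt_min = ℏ/(2ΔE)
Δt_min = (1.055e-34 J·s) / (2 × 6.832e-18 J)
Δt_min = 7.718e-18 s = 7.718 as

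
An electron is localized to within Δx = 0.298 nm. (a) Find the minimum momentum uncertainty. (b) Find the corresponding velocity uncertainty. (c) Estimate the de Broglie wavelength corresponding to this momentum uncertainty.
(a) Δp_min = 1.769 × 10^-25 kg·m/s
(b) Δv_min = 194.241 km/s
(c) λ_dB = 3.745 nm

Step-by-step:

(a) From the uncertainty principle:
Δp_min = ℏ/(2Δx) = (1.055e-34 J·s)/(2 × 2.980e-10 m) = 1.769e-25 kg·m/s

(b) The velocity uncertainty:
Δv = Δp/m = (1.769e-25 kg·m/s)/(9.109e-31 kg) = 1.942e+05 m/s = 194.241 km/s

(c) The de Broglie wavelength for this momentum:
λ = h/p = (6.626e-34 J·s)/(1.769e-25 kg·m/s) = 3.745e-09 m = 3.745 nm

Note: The de Broglie wavelength is comparable to the localization size, as expected from wave-particle duality.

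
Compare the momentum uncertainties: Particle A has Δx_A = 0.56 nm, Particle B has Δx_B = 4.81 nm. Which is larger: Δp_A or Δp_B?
Particle A has the larger minimum momentum uncertainty, by a factor of 8.59.

For each particle, the minimum momentum uncertainty is Δp_min = ℏ/(2Δx):

Particle A: Δp_A = ℏ/(2×5.600e-10 m) = 9.416e-26 kg·m/s
Particle B: Δp_B = ℏ/(2×4.810e-09 m) = 1.096e-26 kg·m/s

Ratio: Δp_A/Δp_B = 8.59

Since Δp_min ∝ 1/Δx, the particle with smaller position uncertainty (A) has larger momentum uncertainty.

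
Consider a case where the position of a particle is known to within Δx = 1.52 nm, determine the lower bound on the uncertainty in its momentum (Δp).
3.469 × 10^-26 kg·m/s

Using the Heisenberg uncertainty principle:
ΔxΔp ≥ ℏ/2

The minimum uncertainty in momentum is:
Δp_min = ℏ/(2Δx)
Δp_min = (1.055e-34 J·s) / (2 × 1.520e-09 m)
Δp_min = 3.469e-26 kg·m/s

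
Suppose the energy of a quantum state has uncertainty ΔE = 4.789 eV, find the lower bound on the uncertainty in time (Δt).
68.721 as

Using the energy-time uncertainty principle:
ΔEΔt ≥ ℏ/2

The minimum uncertainty in time is:
Δt_min = ℏ/(2ΔE)
Δt_min = (1.055e-34 J·s) / (2 × 7.673e-19 J)
Δt_min = 6.872e-17 s = 68.721 as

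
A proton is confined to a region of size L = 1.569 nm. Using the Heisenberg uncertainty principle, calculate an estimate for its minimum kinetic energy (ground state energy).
2.107 μeV

Using the uncertainty principle to estimate ground state energy:

1. The position uncertainty is approximately the confinement size:
   Δx ≈ L = 1.569e-09 m

2. From ΔxΔp ≥ ℏ/2, the minimum momentum uncertainty is:
   Δp ≈ ℏ/(2L) = 3.361e-26 kg·m/s

3. The kinetic energy is approximately:
   KE ≈ (Δp)²/(2m) = (3.361e-26)²/(2 × 1.673e-27 kg)
   KE ≈ 3.376e-25 J = 2.107 μeV

This is an order-of-magnitude estimate of the ground state energy.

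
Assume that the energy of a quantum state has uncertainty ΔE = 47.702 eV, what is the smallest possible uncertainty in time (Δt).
6.899 as

Using the energy-time uncertainty principle:
ΔEΔt ≥ ℏ/2

The minimum uncertainty in time is:
Δt_min = ℏ/(2ΔE)
Δt_min = (1.055e-34 J·s) / (2 × 7.643e-18 J)
Δt_min = 6.899e-18 s = 6.899 as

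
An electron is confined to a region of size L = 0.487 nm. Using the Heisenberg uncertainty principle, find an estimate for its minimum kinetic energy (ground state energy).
40.161 meV

Using the uncertainty principle to estimate ground state energy:

1. The position uncertainty is approximately the confinement size:
   Δx ≈ L = 4.870e-10 m

2. From ΔxΔp ≥ ℏ/2, the minimum momentum uncertainty is:
   Δp ≈ ℏ/(2L) = 1.083e-25 kg·m/s

3. The kinetic energy is approximately:
   KE ≈ (Δp)²/(2m) = (1.083e-25)²/(2 × 9.109e-31 kg)
   KE ≈ 6.435e-21 J = 40.161 meV

This is an order-of-magnitude estimate of the ground state energy.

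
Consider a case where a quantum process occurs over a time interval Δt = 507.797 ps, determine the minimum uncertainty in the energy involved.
648.105 neV

Using the energy-time uncertainty principle:
ΔEΔt ≥ ℏ/2

The minimum uncertainty in energy is:
ΔE_min = ℏ/(2Δt)
ΔE_min = (1.055e-34 J·s) / (2 × 5.078e-10 s)
ΔE_min = 1.038e-25 J = 648.105 neV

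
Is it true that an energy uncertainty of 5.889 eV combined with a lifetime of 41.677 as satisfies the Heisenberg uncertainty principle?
No, it violates the uncertainty relation.

Calculate the product ΔEΔt:
ΔE = 5.889 eV = 9.435e-19 J
ΔEΔt = (9.435e-19 J) × (4.168e-17 s)
ΔEΔt = 3.932e-35 J·s

Compare to the minimum allowed value ℏ/2:
ℏ/2 = 5.273e-35 J·s

Since ΔEΔt = 3.932e-35 J·s < 5.273e-35 J·s = ℏ/2,
this violates the uncertainty relation.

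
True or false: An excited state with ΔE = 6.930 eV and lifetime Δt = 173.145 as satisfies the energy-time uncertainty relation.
Yes, it satisfies the uncertainty relation.

Calculate the product ΔEΔt:
ΔE = 6.930 eV = 1.110e-18 J
ΔEΔt = (1.110e-18 J) × (1.731e-16 s)
ΔEΔt = 1.922e-34 J·s

Compare to the minimum allowed value ℏ/2:
ℏ/2 = 5.273e-35 J·s

Since ΔEΔt = 1.922e-34 J·s ≥ 5.273e-35 J·s = ℏ/2,
this satisfies the uncertainty relation.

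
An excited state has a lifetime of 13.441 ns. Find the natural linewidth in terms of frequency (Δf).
5.921 MHz

Using the energy-time uncertainty principle and E = hf:
ΔEΔt ≥ ℏ/2
hΔf·Δt ≥ ℏ/2

The minimum frequency uncertainty is:
Δf = ℏ/(2hτ) = 1/(4πτ)
Δf = 1/(4π × 1.344e-08 s)
Δf = 5.921e+06 Hz = 5.921 MHz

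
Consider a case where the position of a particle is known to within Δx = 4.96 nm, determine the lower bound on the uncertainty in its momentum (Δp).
1.063 × 10^-26 kg·m/s

Using the Heisenberg uncertainty principle:
ΔxΔp ≥ ℏ/2

The minimum uncertainty in momentum is:
Δp_min = ℏ/(2Δx)
Δp_min = (1.055e-34 J·s) / (2 × 4.960e-09 m)
Δp_min = 1.063e-26 kg·m/s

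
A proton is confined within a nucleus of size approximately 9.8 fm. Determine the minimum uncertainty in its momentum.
5.380 × 10^-21 kg·m/s

Using the Heisenberg uncertainty principle:
ΔxΔp ≥ ℏ/2

With Δx ≈ L = 9.800e-15 m (the confinement size):
Δp_min = ℏ/(2Δx)
Δp_min = (1.055e-34 J·s) / (2 × 9.800e-15 m)
Δp_min = 5.380e-21 kg·m/s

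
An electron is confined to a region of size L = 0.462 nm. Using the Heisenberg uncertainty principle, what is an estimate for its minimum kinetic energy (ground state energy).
44.625 meV

Using the uncertainty principle to estimate ground state energy:

1. The position uncertainty is approximately the confinement size:
   Δx ≈ L = 4.620e-10 m

2. From ΔxΔp ≥ ℏ/2, the minimum momentum uncertainty is:
   Δp ≈ ℏ/(2L) = 1.141e-25 kg·m/s

3. The kinetic energy is approximately:
   KE ≈ (Δp)²/(2m) = (1.141e-25)²/(2 × 9.109e-31 kg)
   KE ≈ 7.150e-21 J = 44.625 meV

This is an order-of-magnitude estimate of the ground state energy.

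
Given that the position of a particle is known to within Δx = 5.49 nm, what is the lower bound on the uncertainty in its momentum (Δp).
9.604 × 10^-27 kg·m/s

Using the Heisenberg uncertainty principle:
ΔxΔp ≥ ℏ/2

The minimum uncertainty in momentum is:
Δp_min = ℏ/(2Δx)
Δp_min = (1.055e-34 J·s) / (2 × 5.490e-09 m)
Δp_min = 9.604e-27 kg·m/s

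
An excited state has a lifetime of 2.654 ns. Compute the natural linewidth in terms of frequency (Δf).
29.984 MHz

Using the energy-time uncertainty principle and E = hf:
ΔEΔt ≥ ℏ/2
hΔf·Δt ≥ ℏ/2

The minimum frequency uncertainty is:
Δf = ℏ/(2hτ) = 1/(4πτ)
Δf = 1/(4π × 2.654e-09 s)
Δf = 2.998e+07 Hz = 29.984 MHz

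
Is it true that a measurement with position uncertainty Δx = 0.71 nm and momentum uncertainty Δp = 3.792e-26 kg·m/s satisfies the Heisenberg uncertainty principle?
No, it violates the uncertainty principle (impossible measurement).

Calculate the product ΔxΔp:
ΔxΔp = (7.100e-10 m) × (3.792e-26 kg·m/s)
ΔxΔp = 2.692e-35 J·s

Compare to the minimum allowed value ℏ/2:
ℏ/2 = 5.273e-35 J·s

Since ΔxΔp = 2.692e-35 J·s < 5.273e-35 J·s = ℏ/2,
the measurement violates the uncertainty principle.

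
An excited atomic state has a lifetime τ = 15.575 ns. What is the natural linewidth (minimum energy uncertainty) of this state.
21.130 neV

Using the energy-time uncertainty principle:
ΔEΔt ≥ ℏ/2

The lifetime τ represents the time uncertainty Δt.
The natural linewidth (minimum energy uncertainty) is:

ΔE = ℏ/(2τ)
ΔE = (1.055e-34 J·s) / (2 × 1.557e-08 s)
ΔE = 3.385e-27 J = 21.130 neV

This natural linewidth limits the precision of spectroscopic measurements.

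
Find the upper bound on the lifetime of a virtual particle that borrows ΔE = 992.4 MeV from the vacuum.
3.316 × 10^-25 s

Using the energy-time uncertainty principle:
ΔEΔt ≥ ℏ/2

For a virtual particle borrowing energy ΔE, the maximum lifetime is:
Δt_max = ℏ/(2ΔE)

Converting energy:
ΔE = 992.4 MeV = 1.590e-10 J

Δt_max = (1.055e-34 J·s) / (2 × 1.590e-10 J)
Δt_max = 3.316e-25 s = 3.316 × 10^-25 s

Virtual particles with higher borrowed energy exist for shorter times.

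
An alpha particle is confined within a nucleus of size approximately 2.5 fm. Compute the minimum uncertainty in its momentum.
2.109 × 10^-20 kg·m/s

Using the Heisenberg uncertainty principle:
ΔxΔp ≥ ℏ/2

With Δx ≈ L = 2.500e-15 m (the confinement size):
Δp_min = ℏ/(2Δx)
Δp_min = (1.055e-34 J·s) / (2 × 2.500e-15 m)
Δp_min = 2.109e-20 kg·m/s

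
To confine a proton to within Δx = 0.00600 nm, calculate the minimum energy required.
144.096 meV

Localizing a particle requires giving it sufficient momentum uncertainty:

1. From uncertainty principle: Δp ≥ ℏ/(2Δx)
   Δp_min = (1.055e-34 J·s) / (2 × 6.000e-12 m)
   Δp_min = 8.788e-24 kg·m/s

2. This momentum uncertainty corresponds to kinetic energy:
   KE ≈ (Δp)²/(2m) = (8.788e-24)²/(2 × 1.673e-27 kg)
   KE = 2.309e-20 J = 144.096 meV

Tighter localization requires more energy.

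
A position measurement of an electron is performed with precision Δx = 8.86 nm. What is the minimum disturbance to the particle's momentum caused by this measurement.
5.951 × 10^-27 kg·m/s

The uncertainty principle implies that measuring position disturbs momentum:
ΔxΔp ≥ ℏ/2

When we measure position with precision Δx, we necessarily introduce a momentum uncertainty:
Δp ≥ ℏ/(2Δx)
Δp_min = (1.055e-34 J·s) / (2 × 8.860e-09 m)
Δp_min = 5.951e-27 kg·m/s

The more precisely we measure position, the greater the momentum disturbance.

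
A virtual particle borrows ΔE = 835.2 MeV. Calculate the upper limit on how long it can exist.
3.940 × 10^-25 s

Using the energy-time uncertainty principle:
ΔEΔt ≥ ℏ/2

For a virtual particle borrowing energy ΔE, the maximum lifetime is:
Δt_max = ℏ/(2ΔE)

Converting energy:
ΔE = 835.2 MeV = 1.338e-10 J

Δt_max = (1.055e-34 J·s) / (2 × 1.338e-10 J)
Δt_max = 3.940e-25 s = 3.940 × 10^-25 s

Virtual particles with higher borrowed energy exist for shorter times.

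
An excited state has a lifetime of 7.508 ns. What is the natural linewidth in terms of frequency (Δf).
10.599 MHz

Using the energy-time uncertainty principle and E = hf:
ΔEΔt ≥ ℏ/2
hΔf·Δt ≥ ℏ/2

The minimum frequency uncertainty is:
Δf = ℏ/(2hτ) = 1/(4πτ)
Δf = 1/(4π × 7.508e-09 s)
Δf = 1.060e+07 Hz = 10.599 MHz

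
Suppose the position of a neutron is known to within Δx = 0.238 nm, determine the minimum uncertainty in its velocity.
132.274 m/s

Using the Heisenberg uncertainty principle and Δp = mΔv:
ΔxΔp ≥ ℏ/2
Δx(mΔv) ≥ ℏ/2

The minimum uncertainty in velocity is:
Δv_min = ℏ/(2mΔx)
Δv_min = (1.055e-34 J·s) / (2 × 1.675e-27 kg × 2.380e-10 m)
Δv_min = 1.323e+02 m/s = 132.274 m/s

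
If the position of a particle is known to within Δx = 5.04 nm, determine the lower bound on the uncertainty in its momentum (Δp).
1.046 × 10^-26 kg·m/s

Using the Heisenberg uncertainty principle:
ΔxΔp ≥ ℏ/2

The minimum uncertainty in momentum is:
Δp_min = ℏ/(2Δx)
Δp_min = (1.055e-34 J·s) / (2 × 5.040e-09 m)
Δp_min = 1.046e-26 kg·m/s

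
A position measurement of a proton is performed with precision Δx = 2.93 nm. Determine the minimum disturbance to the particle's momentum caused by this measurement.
1.800 × 10^-26 kg·m/s

The uncertainty principle implies that measuring position disturbs momentum:
ΔxΔp ≥ ℏ/2

When we measure position with precision Δx, we necessarily introduce a momentum uncertainty:
Δp ≥ ℏ/(2Δx)
Δp_min = (1.055e-34 J·s) / (2 × 2.930e-09 m)
Δp_min = 1.800e-26 kg·m/s

The more precisely we measure position, the greater the momentum disturbance.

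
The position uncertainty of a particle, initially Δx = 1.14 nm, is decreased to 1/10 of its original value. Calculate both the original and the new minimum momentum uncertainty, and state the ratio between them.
Original Δp_min = 4.625 × 10^-26 kg·m/s; new Δp'_min = 4.625 × 10^-25 kg·m/s; ratio Δp'_min/Δp_min = 10.

From the uncertainty principle ΔxΔp ≥ ℏ/2, the minimum momentum uncertainty is Δp_min = ℏ/(2Δx).

Original (Δx = 1.14 nm = 1.140e-09 m):
Δp_min = (1.055e-34 J·s)/(2 × 1.140e-09 m) = 4.625e-26 kg·m/s

When Δx → (1/10)Δx:
Δp'_min = ℏ/(2 × (1/10)Δx) = 10 × ℏ/(2Δx) = 10 × Δp_min
Δp'_min = 10 × 4.625e-26 kg·m/s = 4.625e-25 kg·m/s

Since Δp_min ∝ 1/Δx, when Δx is decreased to 1/10 of its original value, Δp_min increases to 10 times its original value.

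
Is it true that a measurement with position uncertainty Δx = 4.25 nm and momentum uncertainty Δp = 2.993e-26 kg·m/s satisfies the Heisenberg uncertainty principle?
Yes, it satisfies the uncertainty principle.

Calculate the product ΔxΔp:
ΔxΔp = (4.250e-09 m) × (2.993e-26 kg·m/s)
ΔxΔp = 1.272e-34 J·s

Compare to the minimum allowed value ℏ/2:
ℏ/2 = 5.273e-35 J·s

Since ΔxΔp = 1.272e-34 J·s ≥ 5.273e-35 J·s = ℏ/2,
the measurement satisfies the uncertainty principle.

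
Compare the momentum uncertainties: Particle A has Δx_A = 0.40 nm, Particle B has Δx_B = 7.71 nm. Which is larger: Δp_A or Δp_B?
Particle A has the larger minimum momentum uncertainty, by a factor of 19.27.

For each particle, the minimum momentum uncertainty is Δp_min = ℏ/(2Δx):

Particle A: Δp_A = ℏ/(2×4.000e-10 m) = 1.318e-25 kg·m/s
Particle B: Δp_B = ℏ/(2×7.710e-09 m) = 6.839e-27 kg·m/s

Ratio: Δp_A/Δp_B = 19.27

Since Δp_min ∝ 1/Δx, the particle with smaller position uncertainty (A) has larger momentum uncertainty.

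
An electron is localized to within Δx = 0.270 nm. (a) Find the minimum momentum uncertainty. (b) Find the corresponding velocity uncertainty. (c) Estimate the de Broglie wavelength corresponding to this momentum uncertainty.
(a) Δp_min = 1.953 × 10^-25 kg·m/s
(b) Δv_min = 214.385 km/s
(c) λ_dB = 3.393 nm

Step-by-step:

(a) From the uncertainty principle:
Δp_min = ℏ/(2Δx) = (1.055e-34 J·s)/(2 × 2.700e-10 m) = 1.953e-25 kg·m/s

(b) The velocity uncertainty:
Δv = Δp/m = (1.953e-25 kg·m/s)/(9.109e-31 kg) = 2.144e+05 m/s = 214.385 km/s

(c) The de Broglie wavelength for this momentum:
λ = h/p = (6.626e-34 J·s)/(1.953e-25 kg·m/s) = 3.393e-09 m = 3.393 nm

Note: The de Broglie wavelength is comparable to the localization size, as expected from wave-particle duality.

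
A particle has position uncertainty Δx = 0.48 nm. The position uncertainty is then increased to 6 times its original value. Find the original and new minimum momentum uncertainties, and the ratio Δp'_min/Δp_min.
Original Δp_min = 1.099 × 10^-25 kg·m/s; new Δp'_min = 1.831 × 10^-26 kg·m/s; ratio Δp'_min/Δp_min = 1/6.

From the uncertainty principle ΔxΔp ≥ ℏ/2, the minimum momentum uncertainty is Δp_min = ℏ/(2Δx).

Original (Δx = 0.48 nm = 4.800e-10 m):
Δp_min = (1.055e-34 J·s)/(2 × 4.800e-10 m) = 1.099e-25 kg·m/s

When Δx → 6Δx:
Δp'_min = ℏ/(2 × 6Δx) = (1/6) × ℏ/(2Δx) = (1/6) × Δp_min
Δp'_min = 1/6 × 1.099e-25 kg·m/s = 1.831e-26 kg·m/s

Since Δp_min ∝ 1/Δx, when Δx is increased to 6 times its original value, Δp_min decreases to 1/6 of its original value.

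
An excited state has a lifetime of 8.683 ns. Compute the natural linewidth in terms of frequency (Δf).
9.165 MHz

Using the energy-time uncertainty principle and E = hf:
ΔEΔt ≥ ℏ/2
hΔf·Δt ≥ ℏ/2

The minimum frequency uncertainty is:
Δf = ℏ/(2hτ) = 1/(4πτ)
Δf = 1/(4π × 8.683e-09 s)
Δf = 9.165e+06 Hz = 9.165 MHz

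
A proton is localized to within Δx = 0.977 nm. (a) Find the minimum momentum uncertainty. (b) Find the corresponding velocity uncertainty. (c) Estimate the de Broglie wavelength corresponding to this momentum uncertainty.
(a) Δp_min = 5.397 × 10^-26 kg·m/s
(b) Δv_min = 32.267 m/s
(c) λ_dB = 12.277 nm

Step-by-step:

(a) From the uncertainty principle:
Δp_min = ℏ/(2Δx) = (1.055e-34 J·s)/(2 × 9.770e-10 m) = 5.397e-26 kg·m/s

(b) The velocity uncertainty:
Δv = Δp/m = (5.397e-26 kg·m/s)/(1.673e-27 kg) = 3.227e+01 m/s = 32.267 m/s

(c) The de Broglie wavelength for this momentum:
λ = h/p = (6.626e-34 J·s)/(5.397e-26 kg·m/s) = 1.228e-08 m = 12.277 nm

Note: The de Broglie wavelength is comparable to the localization size, as expected from wave-particle duality.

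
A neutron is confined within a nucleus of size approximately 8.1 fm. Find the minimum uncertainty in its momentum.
6.510 × 10^-21 kg·m/s

Using the Heisenberg uncertainty principle:
ΔxΔp ≥ ℏ/2

With Δx ≈ L = 8.100e-15 m (the confinement size):
Δp_min = ℏ/(2Δx)
Δp_min = (1.055e-34 J·s) / (2 × 8.100e-15 m)
Δp_min = 6.510e-21 kg·m/s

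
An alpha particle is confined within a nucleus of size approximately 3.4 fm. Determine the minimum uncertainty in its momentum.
1.551 × 10^-20 kg·m/s

Using the Heisenberg uncertainty principle:
ΔxΔp ≥ ℏ/2

With Δx ≈ L = 3.400e-15 m (the confinement size):
Δp_min = ℏ/(2Δx)
Δp_min = (1.055e-34 J·s) / (2 × 3.400e-15 m)
Δp_min = 1.551e-20 kg·m/s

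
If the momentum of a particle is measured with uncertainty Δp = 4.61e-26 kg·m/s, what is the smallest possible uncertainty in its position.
1.144 nm

Using the Heisenberg uncertainty principle:
ΔxΔp ≥ ℏ/2

The minimum uncertainty in position is:
Δx_min = ℏ/(2Δp)
Δx_min = (1.055e-34 J·s) / (2 × 4.610e-26 kg·m/s)
Δx_min = 1.144e-09 m = 1.144 nm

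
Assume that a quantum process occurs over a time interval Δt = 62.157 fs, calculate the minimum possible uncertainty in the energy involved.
5.295 meV

Using the energy-time uncertainty principle:
ΔEΔt ≥ ℏ/2

The minimum uncertainty in energy is:
ΔE_min = ℏ/(2Δt)
ΔE_min = (1.055e-34 J·s) / (2 × 6.216e-14 s)
ΔE_min = 8.483e-22 J = 5.295 meV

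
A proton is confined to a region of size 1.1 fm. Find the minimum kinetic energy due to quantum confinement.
4.287 MeV

Using the uncertainty principle:

1. Position uncertainty: Δx ≈ 1.100e-15 m
2. Minimum momentum uncertainty: Δp = ℏ/(2Δx) = 4.794e-20 kg·m/s
3. Minimum kinetic energy:
   KE = (Δp)²/(2m) = (4.794e-20)²/(2 × 1.673e-27 kg)
   KE = 6.869e-13 J = 4.287 MeV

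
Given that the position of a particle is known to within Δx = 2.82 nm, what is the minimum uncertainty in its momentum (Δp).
1.870 × 10^-26 kg·m/s

Using the Heisenberg uncertainty principle:
ΔxΔp ≥ ℏ/2

The minimum uncertainty in momentum is:
Δp_min = ℏ/(2Δx)
Δp_min = (1.055e-34 J·s) / (2 × 2.820e-09 m)
Δp_min = 1.870e-26 kg·m/s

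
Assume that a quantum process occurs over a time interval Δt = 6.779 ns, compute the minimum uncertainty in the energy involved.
48.548 neV

Using the energy-time uncertainty principle:
ΔEΔt ≥ ℏ/2

The minimum uncertainty in energy is:
ΔE_min = ℏ/(2Δt)
ΔE_min = (1.055e-34 J·s) / (2 × 6.779e-09 s)
ΔE_min = 7.778e-27 J = 48.548 neV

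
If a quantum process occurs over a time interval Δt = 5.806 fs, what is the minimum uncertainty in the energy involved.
56.684 meV

Using the energy-time uncertainty principle:
ΔEΔt ≥ ℏ/2

The minimum uncertainty in energy is:
ΔE_min = ℏ/(2Δt)
ΔE_min = (1.055e-34 J·s) / (2 × 5.806e-15 s)
ΔE_min = 9.082e-21 J = 56.684 meV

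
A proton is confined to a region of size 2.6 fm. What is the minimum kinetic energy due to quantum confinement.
767.375 keV

Using the uncertainty principle:

1. Position uncertainty: Δx ≈ 2.600e-15 m
2. Minimum momentum uncertainty: Δp = ℏ/(2Δx) = 2.028e-20 kg·m/s
3. Minimum kinetic energy:
   KE = (Δp)²/(2m) = (2.028e-20)²/(2 × 1.673e-27 kg)
   KE = 1.229e-13 J = 767.375 keV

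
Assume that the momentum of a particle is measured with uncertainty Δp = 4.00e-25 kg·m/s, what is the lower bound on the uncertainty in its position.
131.821 pm

Using the Heisenberg uncertainty principle:
ΔxΔp ≥ ℏ/2

The minimum uncertainty in position is:
Δx_min = ℏ/(2Δp)
Δx_min = (1.055e-34 J·s) / (2 × 4.000e-25 kg·m/s)
Δx_min = 1.318e-10 m = 131.821 pm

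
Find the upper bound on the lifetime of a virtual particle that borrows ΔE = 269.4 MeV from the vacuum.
1.222 ys

Using the energy-time uncertainty principle:
ΔEΔt ≥ ℏ/2

For a virtual particle borrowing energy ΔE, the maximum lifetime is:
Δt_max = ℏ/(2ΔE)

Converting energy:
ΔE = 269.4 MeV = 4.316e-11 J

Δt_max = (1.055e-34 J·s) / (2 × 4.316e-11 J)
Δt_max = 1.222e-24 s = 1.222 ys

Virtual particles with higher borrowed energy exist for shorter times.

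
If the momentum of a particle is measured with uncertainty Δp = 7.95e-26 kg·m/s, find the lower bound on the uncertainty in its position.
663.253 pm

Using the Heisenberg uncertainty principle:
ΔxΔp ≥ ℏ/2

The minimum uncertainty in position is:
Δx_min = ℏ/(2Δp)
Δx_min = (1.055e-34 J·s) / (2 × 7.950e-26 kg·m/s)
Δx_min = 6.633e-10 m = 663.253 pm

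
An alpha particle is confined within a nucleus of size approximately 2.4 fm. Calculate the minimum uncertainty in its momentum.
2.197 × 10^-20 kg·m/s

Using the Heisenberg uncertainty principle:
ΔxΔp ≥ ℏ/2

With Δx ≈ L = 2.400e-15 m (the confinement size):
Δp_min = ℏ/(2Δx)
Δp_min = (1.055e-34 J·s) / (2 × 2.400e-15 m)
Δp_min = 2.197e-20 kg·m/s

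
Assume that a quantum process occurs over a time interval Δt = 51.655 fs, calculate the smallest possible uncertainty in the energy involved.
6.371 meV

Using the energy-time uncertainty principle:
ΔEΔt ≥ ℏ/2

The minimum uncertainty in energy is:
ΔE_min = ℏ/(2Δt)
ΔE_min = (1.055e-34 J·s) / (2 × 5.166e-14 s)
ΔE_min = 1.021e-21 J = 6.371 meV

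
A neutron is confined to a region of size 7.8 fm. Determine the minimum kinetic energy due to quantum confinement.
85.146 keV

Using the uncertainty principle:

1. Position uncertainty: Δx ≈ 7.800e-15 m
2. Minimum momentum uncertainty: Δp = ℏ/(2Δx) = 6.760e-21 kg·m/s
3. Minimum kinetic energy:
   KE = (Δp)²/(2m) = (6.760e-21)²/(2 × 1.675e-27 kg)
   KE = 1.364e-14 J = 85.146 keV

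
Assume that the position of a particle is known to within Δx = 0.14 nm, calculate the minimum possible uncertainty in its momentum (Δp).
3.766 × 10^-25 kg·m/s

Using the Heisenberg uncertainty principle:
ΔxΔp ≥ ℏ/2

The minimum uncertainty in momentum is:
Δp_min = ℏ/(2Δx)
Δp_min = (1.055e-34 J·s) / (2 × 1.400e-10 m)
Δp_min = 3.766e-25 kg·m/s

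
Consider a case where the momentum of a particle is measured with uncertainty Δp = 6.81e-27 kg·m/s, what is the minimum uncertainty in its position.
7.743 nm

Using the Heisenberg uncertainty principle:
ΔxΔp ≥ ℏ/2

The minimum uncertainty in position is:
Δx_min = ℏ/(2Δp)
Δx_min = (1.055e-34 J·s) / (2 × 6.810e-27 kg·m/s)
Δx_min = 7.743e-09 m = 7.743 nm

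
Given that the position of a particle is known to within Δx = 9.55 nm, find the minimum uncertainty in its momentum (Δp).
5.521 × 10^-27 kg·m/s

Using the Heisenberg uncertainty principle:
ΔxΔp ≥ ℏ/2

The minimum uncertainty in momentum is:
Δp_min = ℏ/(2Δx)
Δp_min = (1.055e-34 J·s) / (2 × 9.550e-09 m)
Δp_min = 5.521e-27 kg·m/s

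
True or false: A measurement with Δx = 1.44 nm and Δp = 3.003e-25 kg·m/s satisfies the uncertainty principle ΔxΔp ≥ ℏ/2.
Yes, it satisfies the uncertainty principle.

Calculate the product ΔxΔp:
ΔxΔp = (1.440e-09 m) × (3.003e-25 kg·m/s)
ΔxΔp = 4.324e-34 J·s

Compare to the minimum allowed value ℏ/2:
ℏ/2 = 5.273e-35 J·s

Since ΔxΔp = 4.324e-34 J·s ≥ 5.273e-35 J·s = ℏ/2,
the measurement satisfies the uncertainty principle.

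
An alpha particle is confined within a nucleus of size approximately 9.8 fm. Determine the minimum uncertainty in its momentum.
5.380 × 10^-21 kg·m/s

Using the Heisenberg uncertainty principle:
ΔxΔp ≥ ℏ/2

With Δx ≈ L = 9.800e-15 m (the confinement size):
Δp_min = ℏ/(2Δx)
Δp_min = (1.055e-34 J·s) / (2 × 9.800e-15 m)
Δp_min = 5.380e-21 kg·m/s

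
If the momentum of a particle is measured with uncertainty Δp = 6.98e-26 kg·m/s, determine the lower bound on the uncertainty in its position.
755.424 pm

Using the Heisenberg uncertainty principle:
ΔxΔp ≥ ℏ/2

The minimum uncertainty in position is:
Δx_min = ℏ/(2Δp)
Δx_min = (1.055e-34 J·s) / (2 × 6.980e-26 kg·m/s)
Δx_min = 7.554e-10 m = 755.424 pm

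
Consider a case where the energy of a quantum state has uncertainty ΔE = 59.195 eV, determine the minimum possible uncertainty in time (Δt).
5.560 as

Using the energy-time uncertainty principle:
ΔEΔt ≥ ℏ/2

The minimum uncertainty in time is:
Δt_min = ℏ/(2ΔE)
Δt_min = (1.055e-34 J·s) / (2 × 9.484e-18 J)
Δt_min = 5.560e-18 s = 5.560 as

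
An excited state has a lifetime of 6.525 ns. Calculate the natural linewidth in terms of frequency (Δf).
12.196 MHz

Using the energy-time uncertainty principle and E = hf:
ΔEΔt ≥ ℏ/2
hΔf·Δt ≥ ℏ/2

The minimum frequency uncertainty is:
Δf = ℏ/(2hτ) = 1/(4πτ)
Δf = 1/(4π × 6.525e-09 s)
Δf = 1.220e+07 Hz = 12.196 MHz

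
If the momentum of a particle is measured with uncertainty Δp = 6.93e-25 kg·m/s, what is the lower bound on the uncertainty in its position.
76.087 pm

Using the Heisenberg uncertainty principle:
ΔxΔp ≥ ℏ/2

The minimum uncertainty in position is:
Δx_min = ℏ/(2Δp)
Δx_min = (1.055e-34 J·s) / (2 × 6.930e-25 kg·m/s)
Δx_min = 7.609e-11 m = 76.087 pm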